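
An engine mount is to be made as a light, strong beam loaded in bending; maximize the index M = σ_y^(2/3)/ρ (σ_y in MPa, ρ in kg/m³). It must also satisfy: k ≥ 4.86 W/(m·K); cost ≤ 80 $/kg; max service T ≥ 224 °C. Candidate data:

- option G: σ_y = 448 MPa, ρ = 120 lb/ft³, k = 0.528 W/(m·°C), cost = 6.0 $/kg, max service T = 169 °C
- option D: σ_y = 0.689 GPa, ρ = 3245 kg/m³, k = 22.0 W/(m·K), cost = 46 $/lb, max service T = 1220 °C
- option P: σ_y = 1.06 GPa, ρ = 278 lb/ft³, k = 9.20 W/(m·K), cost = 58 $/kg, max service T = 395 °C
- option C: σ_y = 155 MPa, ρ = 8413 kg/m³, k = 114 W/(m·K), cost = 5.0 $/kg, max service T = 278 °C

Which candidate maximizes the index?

option P

Screen on constraints: k ≥ 4.86 W/(m·K); cost ≤ 80 $/kg; max service T ≥ 224 °C. Survivors: option P, option C.
After converting to SI:
  option P: σ_y = 1060 MPa, ρ = 4453 kg/m³
  option C: σ_y = 155.0 MPa, ρ = 8413 kg/m³
  option P: M = 23.3×10⁻³
  option C: M = 3.43×10⁻³
The maximum is for option P.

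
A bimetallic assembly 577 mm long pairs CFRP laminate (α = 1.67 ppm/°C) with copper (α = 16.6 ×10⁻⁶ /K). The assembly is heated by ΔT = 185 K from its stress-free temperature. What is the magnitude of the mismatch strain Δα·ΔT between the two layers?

2.76×10⁻³

Δα = |1.67 − 16.6|×10⁻⁶/K = 14.9×10⁻⁶/K.
Mismatch strain = Δα·ΔT = 14.9×10⁻⁶ × 185.0 = 2.76×10⁻³.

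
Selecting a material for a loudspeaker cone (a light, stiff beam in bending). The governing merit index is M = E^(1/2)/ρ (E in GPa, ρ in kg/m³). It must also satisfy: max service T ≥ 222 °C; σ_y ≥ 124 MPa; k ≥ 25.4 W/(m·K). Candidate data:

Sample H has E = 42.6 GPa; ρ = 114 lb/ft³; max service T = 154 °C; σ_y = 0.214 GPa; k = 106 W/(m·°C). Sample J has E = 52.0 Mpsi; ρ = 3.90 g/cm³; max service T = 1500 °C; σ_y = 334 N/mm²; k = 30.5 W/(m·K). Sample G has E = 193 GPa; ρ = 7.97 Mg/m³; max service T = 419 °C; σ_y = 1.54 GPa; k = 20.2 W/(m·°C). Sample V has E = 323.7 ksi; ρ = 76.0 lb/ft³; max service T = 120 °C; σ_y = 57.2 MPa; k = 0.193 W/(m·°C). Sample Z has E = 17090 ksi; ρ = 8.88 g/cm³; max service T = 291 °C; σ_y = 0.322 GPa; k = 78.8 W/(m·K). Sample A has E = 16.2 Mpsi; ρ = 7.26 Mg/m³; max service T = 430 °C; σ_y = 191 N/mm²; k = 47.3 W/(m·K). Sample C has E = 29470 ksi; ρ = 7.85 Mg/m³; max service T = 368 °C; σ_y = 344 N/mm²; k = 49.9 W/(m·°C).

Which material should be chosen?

sample J

Screen on constraints: max service T ≥ 222 °C; σ_y ≥ 124 MPa; k ≥ 25.4 W/(m·K). Survivors: sample J, sample Z, sample A, sample C.
Putting every candidate on a common basis:
  sample J: E = 358.5 GPa, ρ = 3900 kg/m³
  sample Z: E = 117.8 GPa, ρ = 8880 kg/m³
  sample A: E = 111.7 GPa, ρ = 7260 kg/m³
  sample C: E = 203.2 GPa, ρ = 7850 kg/m³
  sample J: M = 4.86×10⁻³
  sample C: M = 1.82×10⁻³
  sample A: M = 1.46×10⁻³
  sample Z: M = 1.22×10⁻³
Sample J ranks first.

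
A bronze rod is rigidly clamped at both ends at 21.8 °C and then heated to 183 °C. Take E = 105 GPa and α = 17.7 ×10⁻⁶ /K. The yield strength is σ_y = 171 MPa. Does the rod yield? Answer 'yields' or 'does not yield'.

yields

ΔT = 161.2 K. Constrained thermal stress σ = E·α·ΔT = 105.0×10³ MPa × 17.7×10⁻⁶ × 161.2 = 300 MPa (compressive).
Compare to σ_y = 171 MPa: σ ≥ σ_y, so it yields.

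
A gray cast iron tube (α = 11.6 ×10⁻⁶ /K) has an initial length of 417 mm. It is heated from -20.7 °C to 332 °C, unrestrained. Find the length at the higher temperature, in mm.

ΔT = 332 − (-20.7) = 352.7 K.
ΔL = α·L₀·ΔT = 11.6×10⁻⁶ × 417 mm × 352.7 K = 1.71 mm.
L = L₀ + ΔL = 417 + 1.71 = 418.71 mm.

418.71 mm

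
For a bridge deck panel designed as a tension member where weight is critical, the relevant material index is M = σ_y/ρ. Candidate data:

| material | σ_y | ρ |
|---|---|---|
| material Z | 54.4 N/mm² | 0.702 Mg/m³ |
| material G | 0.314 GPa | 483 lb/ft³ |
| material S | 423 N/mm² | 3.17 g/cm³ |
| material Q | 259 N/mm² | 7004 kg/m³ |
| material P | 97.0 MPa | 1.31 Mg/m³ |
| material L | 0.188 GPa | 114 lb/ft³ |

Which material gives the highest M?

Normalizing units and computing the index:
  material Z: σ_y = 54.40 MPa, ρ = 702.0 kg/m³
  material G: σ_y = 314.0 MPa, ρ = 7737 kg/m³
  material S: σ_y = 423.0 MPa, ρ = 3170 kg/m³
  material Q: σ_y = 259.0 MPa, ρ = 7004 kg/m³
  material P: σ_y = 97.00 MPa, ρ = 1310 kg/m³
  material L: σ_y = 188.0 MPa, ρ = 1826 kg/m³
  material S: M = 133 kN·m/kg
  material L: M = 103 kN·m/kg
  material Z: M = 77.5 kN·m/kg
  material P: M = 74.0 kN·m/kg
  material G: M = 40.6 kN·m/kg
  material Q: M = 37.0 kN·m/kg
Highest index: material S.

material S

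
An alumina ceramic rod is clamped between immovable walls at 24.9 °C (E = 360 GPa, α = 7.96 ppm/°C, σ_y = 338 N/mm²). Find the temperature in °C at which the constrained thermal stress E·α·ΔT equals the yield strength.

143 °C

σ_y = 338 N/mm² = 338.0 MPa.
E·α·ΔT = 338.0 MPa ⇒ ΔT = 338.0 / (360.0×10³ × 7.96×10⁻⁶) = 118.0 K.
T = 24.9 + 118.0 = 142.9 °C.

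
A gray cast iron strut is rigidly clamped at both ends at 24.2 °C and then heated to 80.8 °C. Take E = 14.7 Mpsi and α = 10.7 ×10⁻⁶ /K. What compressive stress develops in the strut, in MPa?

61.4 MPa

E = 14.7 Mpsi = 101.4 GPa.
ΔT = 56.60 K. Constrained thermal stress σ = E·α·ΔT = 101.4×10³ MPa × 10.7×10⁻⁶ × 56.60 = 61.4 MPa (compressive).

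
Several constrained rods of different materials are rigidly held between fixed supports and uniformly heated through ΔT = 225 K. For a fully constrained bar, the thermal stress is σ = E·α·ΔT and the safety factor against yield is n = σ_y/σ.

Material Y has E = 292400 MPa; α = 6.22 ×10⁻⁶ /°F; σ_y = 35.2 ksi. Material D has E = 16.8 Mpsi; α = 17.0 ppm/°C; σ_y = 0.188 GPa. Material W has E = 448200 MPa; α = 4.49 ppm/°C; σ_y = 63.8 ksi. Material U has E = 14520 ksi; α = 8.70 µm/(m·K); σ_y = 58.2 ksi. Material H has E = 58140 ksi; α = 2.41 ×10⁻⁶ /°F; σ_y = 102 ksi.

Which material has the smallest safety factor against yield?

material Y

With everything in SI (GPa, ×10⁻⁶/K, MPa):
  material Y: E = 292.4, α = 11.2, σ_y = 242.7 → σ = 737 MPa, n = 0.329
  material D: E = 115.8, α = 17.0, σ_y = 188.0 → σ = 443 MPa, n = 0.424
  material W: E = 448.2, α = 4.49, σ_y = 439.9 → σ = 453 MPa, n = 0.971
  material U: E = 100.1, α = 8.70, σ_y = 401.3 → σ = 196 MPa, n = 2.05
  material H: E = 400.9, α = 4.34, σ_y = 703.3 → σ = 391 MPa, n = 1.80
The minimum is material Y at n = 0.329.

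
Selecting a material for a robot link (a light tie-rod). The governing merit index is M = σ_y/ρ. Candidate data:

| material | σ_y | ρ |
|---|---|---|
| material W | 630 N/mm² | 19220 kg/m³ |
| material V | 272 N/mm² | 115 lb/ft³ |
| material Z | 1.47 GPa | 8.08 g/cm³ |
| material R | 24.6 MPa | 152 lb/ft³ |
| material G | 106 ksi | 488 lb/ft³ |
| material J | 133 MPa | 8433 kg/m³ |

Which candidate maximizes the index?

After converting to SI:
  material W: σ_y = 630.0 MPa, ρ = 19220 kg/m³
  material V: σ_y = 272.0 MPa, ρ = 1842 kg/m³
  material Z: σ_y = 1470 MPa, ρ = 8080 kg/m³
  material R: σ_y = 24.60 MPa, ρ = 2435 kg/m³
  material G: σ_y = 730.8 MPa, ρ = 7817 kg/m³
  material J: σ_y = 133.0 MPa, ρ = 8433 kg/m³
  material Z: M = 182 kN·m/kg
  material V: M = 148 kN·m/kg
  material G: M = 93.5 kN·m/kg
  material W: M = 32.8 kN·m/kg
  material J: M = 15.8 kN·m/kg
  material R: M = 10.1 kN·m/kg
Material Z ranks first.

material Z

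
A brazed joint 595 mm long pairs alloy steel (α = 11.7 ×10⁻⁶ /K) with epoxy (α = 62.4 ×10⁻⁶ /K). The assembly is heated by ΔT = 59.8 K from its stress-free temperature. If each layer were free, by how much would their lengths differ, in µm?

1800 µm

Δα = |11.7 − 62.4|×10⁻⁶/K = 50.7×10⁻⁶/K.
ΔL_mismatch = Δα·L·ΔT = 50.7×10⁻⁶ × 595.0 mm × 59.8 K = 1800 µm.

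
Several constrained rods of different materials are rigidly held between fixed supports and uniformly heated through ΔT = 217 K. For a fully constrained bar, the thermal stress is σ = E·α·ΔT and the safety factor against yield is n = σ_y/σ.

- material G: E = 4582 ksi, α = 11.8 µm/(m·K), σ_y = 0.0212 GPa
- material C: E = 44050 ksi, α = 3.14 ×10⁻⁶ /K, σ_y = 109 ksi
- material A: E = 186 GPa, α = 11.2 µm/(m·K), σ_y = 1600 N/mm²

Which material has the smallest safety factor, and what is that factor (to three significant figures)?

material G, n = 0.262

Per material, after unit conversion:
  material G: E = 31.59, α = 11.8, σ_y = 21.20 → σ = 80.9 MPa, n = 0.262
  material C: E = 303.7, α = 3.14, σ_y = 751.5 → σ = 207 MPa, n = 3.63
  material A: E = 186.0, α = 11.2, σ_y = 1600 → σ = 452 MPa, n = 3.54
Smallest n: material G with n = 0.262.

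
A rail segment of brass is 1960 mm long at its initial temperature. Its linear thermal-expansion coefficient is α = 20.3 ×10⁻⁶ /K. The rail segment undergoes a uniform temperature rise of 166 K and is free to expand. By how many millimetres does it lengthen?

6.60 mm

ΔL = α·L₀·ΔT = 20.3×10⁻⁶ × 1960 mm × 166.0 K = 6.60 mm.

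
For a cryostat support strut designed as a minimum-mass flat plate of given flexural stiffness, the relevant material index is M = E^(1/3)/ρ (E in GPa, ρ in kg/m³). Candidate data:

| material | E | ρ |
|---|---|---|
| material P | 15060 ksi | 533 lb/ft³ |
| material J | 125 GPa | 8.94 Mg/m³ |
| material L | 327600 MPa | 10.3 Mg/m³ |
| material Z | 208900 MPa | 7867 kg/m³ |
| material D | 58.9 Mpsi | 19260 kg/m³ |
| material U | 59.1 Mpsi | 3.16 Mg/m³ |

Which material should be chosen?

material U

After converting to SI:
  material P: E = 103.8 GPa, ρ = 8538 kg/m³
  material J: E = 125.0 GPa, ρ = 8940 kg/m³
  material L: E = 327.6 GPa, ρ = 10300 kg/m³
  material Z: E = 208.9 GPa, ρ = 7867 kg/m³
  material D: E = 406.1 GPa, ρ = 19260 kg/m³
  material U: E = 407.5 GPa, ρ = 3160 kg/m³
  material U: M = 2.35×10⁻³
  material Z: M = 0.754×10⁻³
  material L: M = 0.669×10⁻³
  material J: M = 0.559×10⁻³
  material P: M = 0.551×10⁻³
  material D: M = 0.384×10⁻³
Material U has the largest M.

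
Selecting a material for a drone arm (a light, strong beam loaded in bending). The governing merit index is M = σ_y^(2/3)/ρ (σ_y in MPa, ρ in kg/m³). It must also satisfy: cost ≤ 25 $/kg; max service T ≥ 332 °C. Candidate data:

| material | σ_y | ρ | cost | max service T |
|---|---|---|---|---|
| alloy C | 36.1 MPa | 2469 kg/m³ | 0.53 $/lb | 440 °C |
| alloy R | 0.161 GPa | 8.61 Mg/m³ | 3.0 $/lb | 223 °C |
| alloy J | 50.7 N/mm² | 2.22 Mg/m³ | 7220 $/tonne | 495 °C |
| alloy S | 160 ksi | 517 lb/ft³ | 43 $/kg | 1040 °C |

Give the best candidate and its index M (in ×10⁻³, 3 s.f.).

alloy J, M = 6.17×10⁻³

Screen on constraints: cost ≤ 25 $/kg; max service T ≥ 332 °C. Survivors: alloy C, alloy J.
After converting to SI:
  alloy C: σ_y = 36.10 MPa, ρ = 2469 kg/m³
  alloy J: σ_y = 50.70 MPa, ρ = 2220 kg/m³
  alloy J: M = 6.17×10⁻³
  alloy C: M = 4.42×10⁻³
Alloy J has the largest M.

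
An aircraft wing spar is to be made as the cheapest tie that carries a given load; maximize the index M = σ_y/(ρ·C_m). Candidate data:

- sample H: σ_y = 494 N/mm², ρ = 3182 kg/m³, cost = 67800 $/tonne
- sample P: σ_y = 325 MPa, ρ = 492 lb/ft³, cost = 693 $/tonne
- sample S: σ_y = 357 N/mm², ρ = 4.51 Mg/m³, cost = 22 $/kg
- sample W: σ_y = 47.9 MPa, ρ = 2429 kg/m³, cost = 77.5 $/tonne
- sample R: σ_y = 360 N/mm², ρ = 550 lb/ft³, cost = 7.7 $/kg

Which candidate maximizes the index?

Putting every candidate on a common basis:
  sample H: σ_y = 494.0 MPa, ρ = 3182 kg/m³, cost = 67.80 $/kg
  sample P: σ_y = 325.0 MPa, ρ = 7881 kg/m³, cost = 0.6930 $/kg
  sample S: σ_y = 357.0 MPa, ρ = 4510 kg/m³, cost = 22.00 $/kg
  sample W: σ_y = 47.90 MPa, ρ = 2429 kg/m³, cost = 0.07750 $/kg
  sample R: σ_y = 360.0 MPa, ρ = 8810 kg/m³, cost = 7.700 $/kg
  sample W: M = 254 kN·m per $
  sample P: M = 59.5 kN·m per $
  sample R: M = 5.31 kN·m per $
  sample S: M = 3.60 kN·m per $
  sample H: M = 2.29 kN·m per $
Sample W ranks first.

sample W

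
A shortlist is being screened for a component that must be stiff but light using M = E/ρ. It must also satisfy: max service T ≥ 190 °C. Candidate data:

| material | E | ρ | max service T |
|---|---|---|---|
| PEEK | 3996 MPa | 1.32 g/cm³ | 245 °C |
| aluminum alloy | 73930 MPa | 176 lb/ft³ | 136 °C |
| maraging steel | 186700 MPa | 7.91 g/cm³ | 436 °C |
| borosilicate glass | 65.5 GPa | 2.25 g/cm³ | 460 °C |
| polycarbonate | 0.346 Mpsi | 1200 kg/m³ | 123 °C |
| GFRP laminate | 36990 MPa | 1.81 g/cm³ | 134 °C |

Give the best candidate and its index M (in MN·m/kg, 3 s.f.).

borosilicate glass, M = 29.1 MN·m/kg

Screen on constraints: max service T ≥ 190 °C. Survivors: PEEK, maraging steel, borosilicate glass.
In SI units:
  PEEK: E = 3.996 GPa, ρ = 1320 kg/m³
  maraging steel: E = 186.7 GPa, ρ = 7910 kg/m³
  borosilicate glass: E = 65.50 GPa, ρ = 2250 kg/m³
  borosilicate glass: M = 29.1 MN·m/kg
  maraging steel: M = 23.6 MN·m/kg
  PEEK: M = 3.03 MN·m/kg
The maximum is for borosilicate glass.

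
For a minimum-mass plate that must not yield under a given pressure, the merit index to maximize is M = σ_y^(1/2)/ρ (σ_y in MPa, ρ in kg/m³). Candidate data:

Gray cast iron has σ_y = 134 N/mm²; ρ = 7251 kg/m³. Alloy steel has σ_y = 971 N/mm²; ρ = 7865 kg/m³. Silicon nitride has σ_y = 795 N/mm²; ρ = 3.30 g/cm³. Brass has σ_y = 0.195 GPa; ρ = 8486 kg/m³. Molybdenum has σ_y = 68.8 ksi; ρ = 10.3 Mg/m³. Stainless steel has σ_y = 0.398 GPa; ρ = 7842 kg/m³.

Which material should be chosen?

In SI units:
  gray cast iron: σ_y = 134.0 MPa, ρ = 7251 kg/m³
  alloy steel: σ_y = 971.0 MPa, ρ = 7865 kg/m³
  silicon nitride: σ_y = 795.0 MPa, ρ = 3300 kg/m³
  brass: σ_y = 195.0 MPa, ρ = 8486 kg/m³
  molybdenum: σ_y = 474.4 MPa, ρ = 10300 kg/m³
  stainless steel: σ_y = 398.0 MPa, ρ = 7842 kg/m³
  silicon nitride: M = 8.54×10⁻³
  alloy steel: M = 3.96×10⁻³
  stainless steel: M = 2.54×10⁻³
  molybdenum: M = 2.11×10⁻³
  brass: M = 1.65×10⁻³
  gray cast iron: M = 1.60×10⁻³
Highest index: silicon nitride.

silicon nitride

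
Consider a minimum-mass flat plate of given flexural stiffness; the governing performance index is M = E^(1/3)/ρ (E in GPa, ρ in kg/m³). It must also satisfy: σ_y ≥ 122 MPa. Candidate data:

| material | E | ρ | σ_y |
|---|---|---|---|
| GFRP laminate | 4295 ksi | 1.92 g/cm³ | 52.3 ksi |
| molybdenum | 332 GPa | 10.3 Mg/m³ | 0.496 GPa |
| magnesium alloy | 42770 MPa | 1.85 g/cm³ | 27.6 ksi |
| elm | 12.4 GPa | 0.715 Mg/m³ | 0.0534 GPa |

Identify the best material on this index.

Screen on constraints: σ_y ≥ 122 MPa. Survivors: GFRP laminate, molybdenum, magnesium alloy.
In SI units:
  GFRP laminate: E = 29.61 GPa, ρ = 1920 kg/m³
  molybdenum: E = 332.0 GPa, ρ = 10300 kg/m³
  magnesium alloy: E = 42.77 GPa, ρ = 1850 kg/m³
  magnesium alloy: M = 1.89×10⁻³
  GFRP laminate: M = 1.61×10⁻³
  molybdenum: M = 0.672×10⁻³
Highest index: magnesium alloy.

magnesium alloy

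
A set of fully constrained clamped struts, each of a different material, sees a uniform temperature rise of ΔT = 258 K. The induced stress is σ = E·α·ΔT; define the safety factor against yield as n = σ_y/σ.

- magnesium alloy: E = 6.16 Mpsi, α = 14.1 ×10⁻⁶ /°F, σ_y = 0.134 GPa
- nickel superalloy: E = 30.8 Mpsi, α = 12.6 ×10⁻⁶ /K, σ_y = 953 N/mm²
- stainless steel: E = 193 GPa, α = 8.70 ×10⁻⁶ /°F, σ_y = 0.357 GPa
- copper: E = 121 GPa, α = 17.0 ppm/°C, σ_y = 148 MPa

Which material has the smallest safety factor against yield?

copper

In consistent units (E in GPa, α in ×10⁻⁶/K, σ_y in MPa):
  magnesium alloy: E = 42.47, α = 25.4, σ_y = 134.0 → σ = 278 MPa, n = 0.482
  nickel superalloy: E = 212.4, α = 12.6, σ_y = 953.0 → σ = 690 MPa, n = 1.38
  stainless steel: E = 193.0, α = 15.7, σ_y = 357.0 → σ = 780 MPa, n = 0.458
  copper: E = 121.0, α = 17.0, σ_y = 148.0 → σ = 531 MPa, n = 0.279
Smallest n: copper with n = 0.279.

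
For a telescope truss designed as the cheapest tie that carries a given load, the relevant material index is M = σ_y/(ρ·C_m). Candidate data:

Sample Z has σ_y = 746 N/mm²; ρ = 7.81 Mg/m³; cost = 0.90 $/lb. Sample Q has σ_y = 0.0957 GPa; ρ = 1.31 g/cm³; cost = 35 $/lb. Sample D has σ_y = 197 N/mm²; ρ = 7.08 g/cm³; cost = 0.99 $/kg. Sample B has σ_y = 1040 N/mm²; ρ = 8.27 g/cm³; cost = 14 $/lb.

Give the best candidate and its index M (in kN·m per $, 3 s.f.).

After converting to SI:
  sample Z: σ_y = 746.0 MPa, ρ = 7810 kg/m³, cost = 1.984 $/kg
  sample Q: σ_y = 95.70 MPa, ρ = 1310 kg/m³, cost = 77.16 $/kg
  sample D: σ_y = 197.0 MPa, ρ = 7080 kg/m³, cost = 0.9900 $/kg
  sample B: σ_y = 1040 MPa, ρ = 8270 kg/m³, cost = 30.86 $/kg
  sample Z: M = 48.1 kN·m per $
  sample D: M = 28.1 kN·m per $
  sample B: M = 4.07 kN·m per $
  sample Q: M = 0.947 kN·m per $
Highest index: sample Z.

sample Z, M = 48.1 kN·m per $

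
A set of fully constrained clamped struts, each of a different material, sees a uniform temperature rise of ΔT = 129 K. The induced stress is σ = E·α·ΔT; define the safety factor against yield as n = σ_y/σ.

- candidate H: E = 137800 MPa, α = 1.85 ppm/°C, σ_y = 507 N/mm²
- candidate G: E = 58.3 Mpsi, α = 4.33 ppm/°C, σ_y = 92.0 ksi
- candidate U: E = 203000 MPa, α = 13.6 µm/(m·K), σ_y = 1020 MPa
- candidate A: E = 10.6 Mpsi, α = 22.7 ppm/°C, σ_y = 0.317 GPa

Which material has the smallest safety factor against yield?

candidate A

In consistent units (E in GPa, α in ×10⁻⁶/K, σ_y in MPa):
  candidate H: E = 137.8, α = 1.85, σ_y = 507.0 → σ = 32.9 MPa, n = 15.4
  candidate G: E = 402.0, α = 4.33, σ_y = 634.3 → σ = 225 MPa, n = 2.83
  candidate U: E = 203.0, α = 13.6, σ_y = 1020 → σ = 356 MPa, n = 2.86
  candidate A: E = 73.08, α = 22.7, σ_y = 317.0 → σ = 214 MPa, n = 1.48
Candidate A has the lowest safety factor, n = 1.48.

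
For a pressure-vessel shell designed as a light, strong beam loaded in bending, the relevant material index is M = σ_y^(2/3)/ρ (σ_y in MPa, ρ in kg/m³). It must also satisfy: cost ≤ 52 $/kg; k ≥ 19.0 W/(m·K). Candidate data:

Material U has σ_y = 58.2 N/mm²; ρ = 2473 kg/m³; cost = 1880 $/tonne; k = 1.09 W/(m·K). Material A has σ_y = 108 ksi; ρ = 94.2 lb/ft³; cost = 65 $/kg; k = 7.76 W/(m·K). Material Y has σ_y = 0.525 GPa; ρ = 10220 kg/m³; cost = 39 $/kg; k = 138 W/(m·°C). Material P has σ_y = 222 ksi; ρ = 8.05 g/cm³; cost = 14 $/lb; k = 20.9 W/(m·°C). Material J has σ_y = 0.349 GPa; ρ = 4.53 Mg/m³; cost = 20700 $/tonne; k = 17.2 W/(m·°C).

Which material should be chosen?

material P

Screen on constraints: cost ≤ 52 $/kg; k ≥ 19.0 W/(m·K). Survivors: material Y, material P.
Putting every candidate on a common basis:
  material Y: σ_y = 525.0 MPa, ρ = 10220 kg/m³
  material P: σ_y = 1531 MPa, ρ = 8050 kg/m³
  material P: M = 16.5×10⁻³
  material Y: M = 6.37×10⁻³
Material P has the largest M.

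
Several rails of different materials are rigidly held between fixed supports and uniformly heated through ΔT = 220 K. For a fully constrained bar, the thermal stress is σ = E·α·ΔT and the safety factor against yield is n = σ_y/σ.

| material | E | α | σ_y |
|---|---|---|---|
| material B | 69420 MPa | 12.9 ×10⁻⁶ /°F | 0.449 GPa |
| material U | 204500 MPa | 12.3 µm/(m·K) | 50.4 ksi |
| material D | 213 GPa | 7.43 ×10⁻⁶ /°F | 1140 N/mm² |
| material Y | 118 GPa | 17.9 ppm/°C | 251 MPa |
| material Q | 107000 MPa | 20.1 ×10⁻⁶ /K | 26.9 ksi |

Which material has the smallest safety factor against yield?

In consistent units (E in GPa, α in ×10⁻⁶/K, σ_y in MPa):
  material B: E = 69.42, α = 23.2, σ_y = 449.0 → σ = 355 MPa, n = 1.27
  material U: E = 204.5, α = 12.3, σ_y = 347.5 → σ = 553 MPa, n = 0.628
  material D: E = 213.0, α = 13.4, σ_y = 1140 → σ = 627 MPa, n = 1.82
  material Y: E = 118.0, α = 17.9, σ_y = 251.0 → σ = 465 MPa, n = 0.540
  material Q: E = 107.0, α = 20.1, σ_y = 185.5 → σ = 473 MPa, n = 0.392
Smallest n: material Q with n = 0.392.

material Q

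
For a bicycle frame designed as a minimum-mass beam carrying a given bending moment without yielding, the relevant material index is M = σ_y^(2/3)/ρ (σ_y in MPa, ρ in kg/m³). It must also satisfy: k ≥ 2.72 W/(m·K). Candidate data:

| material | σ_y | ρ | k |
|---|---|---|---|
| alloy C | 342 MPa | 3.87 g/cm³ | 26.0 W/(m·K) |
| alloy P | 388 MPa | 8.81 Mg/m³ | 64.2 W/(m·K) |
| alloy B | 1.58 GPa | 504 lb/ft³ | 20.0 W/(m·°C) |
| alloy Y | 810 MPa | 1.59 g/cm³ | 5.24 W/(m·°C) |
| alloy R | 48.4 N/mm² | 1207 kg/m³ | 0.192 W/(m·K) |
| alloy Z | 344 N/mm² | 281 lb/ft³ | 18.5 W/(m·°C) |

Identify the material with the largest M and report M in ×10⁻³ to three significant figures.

Screen on constraints: k ≥ 2.72 W/(m·K). Survivors: alloy C, alloy P, alloy B, alloy Y, alloy Z.
Convert each candidate to consistent units, then evaluate M:
  alloy C: σ_y = 342.0 MPa, ρ = 3870 kg/m³
  alloy P: σ_y = 388.0 MPa, ρ = 8810 kg/m³
  alloy B: σ_y = 1580 MPa, ρ = 8073 kg/m³
  alloy Y: σ_y = 810.0 MPa, ρ = 1590 kg/m³
  alloy Z: σ_y = 344.0 MPa, ρ = 4501 kg/m³
  alloy Y: M = 54.7×10⁻³
  alloy B: M = 16.8×10⁻³
  alloy C: M = 12.6×10⁻³
  alloy Z: M = 10.9×10⁻³
  alloy P: M = 6.04×10⁻³
Alloy Y ranks first.

alloy Y, M = 54.7×10⁻³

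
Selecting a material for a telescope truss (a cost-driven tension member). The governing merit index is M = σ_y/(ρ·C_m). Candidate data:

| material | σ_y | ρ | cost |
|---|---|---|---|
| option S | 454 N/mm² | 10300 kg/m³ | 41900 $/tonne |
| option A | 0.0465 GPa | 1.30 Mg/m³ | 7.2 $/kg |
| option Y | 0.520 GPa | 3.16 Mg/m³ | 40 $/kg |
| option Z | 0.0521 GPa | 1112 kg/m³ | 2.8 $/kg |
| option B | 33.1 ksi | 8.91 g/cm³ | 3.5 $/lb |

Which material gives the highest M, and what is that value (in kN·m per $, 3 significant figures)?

option Z, M = 16.7 kN·m per $

In SI units:
  option S: σ_y = 454.0 MPa, ρ = 10300 kg/m³, cost = 41.90 $/kg
  option A: σ_y = 46.50 MPa, ρ = 1300 kg/m³, cost = 7.200 $/kg
  option Y: σ_y = 520.0 MPa, ρ = 3160 kg/m³, cost = 40.00 $/kg
  option Z: σ_y = 52.10 MPa, ρ = 1112 kg/m³, cost = 2.800 $/kg
  option B: σ_y = 228.2 MPa, ρ = 8910 kg/m³, cost = 7.716 $/kg
  option Z: M = 16.7 kN·m per $
  option A: M = 4.97 kN·m per $
  option Y: M = 4.11 kN·m per $
  option B: M = 3.32 kN·m per $
  option S: M = 1.05 kN·m per $
Highest index: option Z.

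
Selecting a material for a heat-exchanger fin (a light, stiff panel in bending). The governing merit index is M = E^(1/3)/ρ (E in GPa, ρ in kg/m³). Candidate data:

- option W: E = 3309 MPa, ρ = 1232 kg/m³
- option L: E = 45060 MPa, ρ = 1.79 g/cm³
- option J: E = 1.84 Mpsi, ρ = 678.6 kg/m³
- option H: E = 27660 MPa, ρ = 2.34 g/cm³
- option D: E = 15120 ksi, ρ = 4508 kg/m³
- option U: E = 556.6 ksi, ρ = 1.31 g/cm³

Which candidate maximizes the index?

After converting to SI:
  option W: E = 3.309 GPa, ρ = 1232 kg/m³
  option L: E = 45.06 GPa, ρ = 1790 kg/m³
  option J: E = 12.69 GPa, ρ = 678.6 kg/m³
  option H: E = 27.66 GPa, ρ = 2340 kg/m³
  option D: E = 104.2 GPa, ρ = 4508 kg/m³
  option U: E = 3.838 GPa, ρ = 1310 kg/m³
  option J: M = 3.44×10⁻³
  option L: M = 1.99×10⁻³
  option H: M = 1.29×10⁻³
  option W: M = 1.21×10⁻³
  option U: M = 1.20×10⁻³
  option D: M = 1.04×10⁻³
Option J has the largest M.

option J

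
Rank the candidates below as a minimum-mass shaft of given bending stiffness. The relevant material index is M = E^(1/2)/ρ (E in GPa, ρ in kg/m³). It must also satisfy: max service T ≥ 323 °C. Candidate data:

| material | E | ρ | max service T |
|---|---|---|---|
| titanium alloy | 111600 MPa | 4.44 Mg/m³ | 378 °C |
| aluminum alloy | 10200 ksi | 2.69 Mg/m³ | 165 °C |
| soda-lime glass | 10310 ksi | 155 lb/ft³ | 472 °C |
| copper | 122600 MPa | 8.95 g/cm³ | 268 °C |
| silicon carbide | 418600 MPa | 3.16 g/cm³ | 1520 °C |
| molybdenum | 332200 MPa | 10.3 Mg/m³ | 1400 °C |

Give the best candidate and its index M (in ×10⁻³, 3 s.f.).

Screen on constraints: max service T ≥ 323 °C. Survivors: titanium alloy, soda-lime glass, silicon carbide, molybdenum.
Putting every candidate on a common basis:
  titanium alloy: E = 111.6 GPa, ρ = 4440 kg/m³
  soda-lime glass: E = 71.08 GPa, ρ = 2483 kg/m³
  silicon carbide: E = 418.6 GPa, ρ = 3160 kg/m³
  molybdenum: E = 332.2 GPa, ρ = 10300 kg/m³
  silicon carbide: M = 6.47×10⁻³
  soda-lime glass: M = 3.40×10⁻³
  titanium alloy: M = 2.38×10⁻³
  molybdenum: M = 1.77×10⁻³
Silicon carbide has the largest M.

silicon carbide, M = 6.47×10⁻³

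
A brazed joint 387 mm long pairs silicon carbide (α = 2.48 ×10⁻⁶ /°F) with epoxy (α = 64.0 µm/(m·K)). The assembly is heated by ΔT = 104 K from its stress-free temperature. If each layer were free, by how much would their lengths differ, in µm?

silicon carbide: α = 2.48×10⁻⁶/°F × 9/5 = 4.46×10⁻⁶/K.
Δα = |4.46 − 64.0|×10⁻⁶/K = 59.5×10⁻⁶/K.
ΔL_mismatch = Δα·L·ΔT = 59.5×10⁻⁶ × 387.0 mm × 104.0 K = 2400 µm.

2400 µm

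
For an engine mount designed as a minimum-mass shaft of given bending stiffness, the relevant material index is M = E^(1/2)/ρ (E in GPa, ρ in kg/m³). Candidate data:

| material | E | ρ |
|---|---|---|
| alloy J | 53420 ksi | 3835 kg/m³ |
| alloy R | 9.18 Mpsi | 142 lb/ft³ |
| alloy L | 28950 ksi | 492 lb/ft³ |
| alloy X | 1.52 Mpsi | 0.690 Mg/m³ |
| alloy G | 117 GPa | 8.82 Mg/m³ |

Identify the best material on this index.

alloy J

After converting to SI:
  alloy J: E = 368.3 GPa, ρ = 3835 kg/m³
  alloy R: E = 63.29 GPa, ρ = 2275 kg/m³
  alloy L: E = 199.6 GPa, ρ = 7881 kg/m³
  alloy X: E = 10.48 GPa, ρ = 690.0 kg/m³
  alloy G: E = 117.0 GPa, ρ = 8820 kg/m³
  alloy J: M = 5.00×10⁻³
  alloy X: M = 4.69×10⁻³
  alloy R: M = 3.50×10⁻³
  alloy L: M = 1.79×10⁻³
  alloy G: M = 1.23×10⁻³
The maximum is for alloy J.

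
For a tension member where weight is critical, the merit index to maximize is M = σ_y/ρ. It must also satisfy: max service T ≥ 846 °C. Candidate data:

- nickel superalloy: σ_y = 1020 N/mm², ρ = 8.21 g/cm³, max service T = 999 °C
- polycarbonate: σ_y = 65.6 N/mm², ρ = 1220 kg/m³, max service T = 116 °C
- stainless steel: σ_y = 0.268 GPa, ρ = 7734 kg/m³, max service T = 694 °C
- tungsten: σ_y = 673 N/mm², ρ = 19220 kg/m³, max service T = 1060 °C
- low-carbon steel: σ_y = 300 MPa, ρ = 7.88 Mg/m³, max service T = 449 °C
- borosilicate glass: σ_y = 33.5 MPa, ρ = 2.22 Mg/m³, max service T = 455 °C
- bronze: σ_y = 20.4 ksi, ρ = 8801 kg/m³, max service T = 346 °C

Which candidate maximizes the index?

Screen on constraints: max service T ≥ 846 °C. Survivors: nickel superalloy, tungsten.
In SI units:
  nickel superalloy: σ_y = 1020 MPa, ρ = 8210 kg/m³
  tungsten: σ_y = 673.0 MPa, ρ = 19220 kg/m³
  nickel superalloy: M = 124 kN·m/kg
  tungsten: M = 35.0 kN·m/kg
Nickel superalloy ranks first.

nickel superalloy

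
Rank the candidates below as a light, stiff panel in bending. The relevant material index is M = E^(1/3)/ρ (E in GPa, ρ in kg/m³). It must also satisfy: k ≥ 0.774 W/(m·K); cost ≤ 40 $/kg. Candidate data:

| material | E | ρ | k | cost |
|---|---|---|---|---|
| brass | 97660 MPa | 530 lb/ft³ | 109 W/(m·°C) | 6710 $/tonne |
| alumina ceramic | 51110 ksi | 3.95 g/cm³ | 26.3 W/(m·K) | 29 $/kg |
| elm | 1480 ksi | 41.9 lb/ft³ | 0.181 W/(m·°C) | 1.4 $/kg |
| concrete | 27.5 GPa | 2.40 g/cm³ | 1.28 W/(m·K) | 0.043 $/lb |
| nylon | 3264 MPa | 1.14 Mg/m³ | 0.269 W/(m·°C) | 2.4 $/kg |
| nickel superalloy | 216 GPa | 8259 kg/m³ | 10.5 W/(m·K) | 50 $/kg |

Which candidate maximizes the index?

Screen on constraints: k ≥ 0.774 W/(m·K); cost ≤ 40 $/kg. Survivors: brass, alumina ceramic, concrete.
Putting every candidate on a common basis:
  brass: E = 97.66 GPa, ρ = 8490 kg/m³
  alumina ceramic: E = 352.4 GPa, ρ = 3950 kg/m³
  concrete: E = 27.50 GPa, ρ = 2400 kg/m³
  alumina ceramic: M = 1.79×10⁻³
  concrete: M = 1.26×10⁻³
  brass: M = 0.542×10⁻³
The maximum is for alumina ceramic.

alumina ceramic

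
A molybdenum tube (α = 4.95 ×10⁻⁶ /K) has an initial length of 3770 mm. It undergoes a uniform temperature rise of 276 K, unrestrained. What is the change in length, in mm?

5.15 mm

ΔL = α·L₀·ΔT = 4.95×10⁻⁶ × 3770 mm × 276.0 K = 5.15 mm.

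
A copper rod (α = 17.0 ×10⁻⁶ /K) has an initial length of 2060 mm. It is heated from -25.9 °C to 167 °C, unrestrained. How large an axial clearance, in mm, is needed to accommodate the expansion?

ΔT = 167 − (-25.9) = 192.9 K.
ΔL = α·L₀·ΔT = 17.0×10⁻⁶ × 2060 mm × 192.9 K = 6.76 mm.

6.76 mm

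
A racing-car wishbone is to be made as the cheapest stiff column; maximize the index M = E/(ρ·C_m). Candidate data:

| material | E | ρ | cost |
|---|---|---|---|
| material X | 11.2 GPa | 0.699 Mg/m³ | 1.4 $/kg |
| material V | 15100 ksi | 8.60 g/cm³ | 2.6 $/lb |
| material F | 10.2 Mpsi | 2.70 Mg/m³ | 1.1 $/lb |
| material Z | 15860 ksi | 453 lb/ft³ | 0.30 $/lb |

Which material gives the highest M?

material Z

In SI units:
  material X: E = 11.20 GPa, ρ = 699.0 kg/m³, cost = 1.400 $/kg
  material V: E = 104.1 GPa, ρ = 8600 kg/m³, cost = 5.732 $/kg
  material F: E = 70.33 GPa, ρ = 2700 kg/m³, cost = 2.425 $/kg
  material Z: E = 109.4 GPa, ρ = 7256 kg/m³, cost = 0.6614 $/kg
  material Z: M = 22.8 MN·m per $
  material X: M = 11.4 MN·m per $
  material F: M = 10.7 MN·m per $
  material V: M = 2.11 MN·m per $
The maximum is for material Z.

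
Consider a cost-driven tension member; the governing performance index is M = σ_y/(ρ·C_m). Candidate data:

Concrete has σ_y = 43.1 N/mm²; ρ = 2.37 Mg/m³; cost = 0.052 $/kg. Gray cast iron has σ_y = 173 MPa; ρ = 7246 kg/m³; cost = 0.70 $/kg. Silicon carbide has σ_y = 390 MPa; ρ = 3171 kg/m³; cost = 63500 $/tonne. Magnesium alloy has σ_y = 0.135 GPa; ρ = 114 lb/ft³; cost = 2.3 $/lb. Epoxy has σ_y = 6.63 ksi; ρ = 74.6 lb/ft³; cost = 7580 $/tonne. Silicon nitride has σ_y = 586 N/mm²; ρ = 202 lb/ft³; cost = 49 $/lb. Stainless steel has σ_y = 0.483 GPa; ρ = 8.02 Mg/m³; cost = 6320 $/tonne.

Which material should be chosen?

concrete

Putting every candidate on a common basis:
  concrete: σ_y = 43.10 MPa, ρ = 2370 kg/m³, cost = 0.05200 $/kg
  gray cast iron: σ_y = 173.0 MPa, ρ = 7246 kg/m³, cost = 0.7000 $/kg
  silicon carbide: σ_y = 390.0 MPa, ρ = 3171 kg/m³, cost = 63.50 $/kg
  magnesium alloy: σ_y = 135.0 MPa, ρ = 1826 kg/m³, cost = 5.071 $/kg
  epoxy: σ_y = 45.71 MPa, ρ = 1195 kg/m³, cost = 7.580 $/kg
  silicon nitride: σ_y = 586.0 MPa, ρ = 3236 kg/m³, cost = 108.0 $/kg
  stainless steel: σ_y = 483.0 MPa, ρ = 8020 kg/m³, cost = 6.320 $/kg
  concrete: M = 350 kN·m per $
  gray cast iron: M = 34.1 kN·m per $
  magnesium alloy: M = 14.6 kN·m per $
  stainless steel: M = 9.53 kN·m per $
  epoxy: M = 5.05 kN·m per $
  silicon carbide: M = 1.94 kN·m per $
  silicon nitride: M = 1.68 kN·m per $
The maximum is for concrete.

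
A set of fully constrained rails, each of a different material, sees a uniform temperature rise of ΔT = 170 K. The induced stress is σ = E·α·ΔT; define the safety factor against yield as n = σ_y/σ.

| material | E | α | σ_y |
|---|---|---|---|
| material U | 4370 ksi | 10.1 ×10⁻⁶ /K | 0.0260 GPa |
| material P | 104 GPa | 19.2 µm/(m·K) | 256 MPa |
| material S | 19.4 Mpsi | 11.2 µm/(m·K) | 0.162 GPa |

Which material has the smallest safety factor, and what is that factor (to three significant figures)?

With everything in SI (GPa, ×10⁻⁶/K, MPa):
  material U: E = 30.13, α = 10.1, σ_y = 26.00 → σ = 51.7 MPa, n = 0.503
  material P: E = 104.0, α = 19.2, σ_y = 256.0 → σ = 339 MPa, n = 0.754
  material S: E = 133.8, α = 11.2, σ_y = 162.0 → σ = 255 MPa, n = 0.636
The minimum is material U at n = 0.503.

material U, n = 0.503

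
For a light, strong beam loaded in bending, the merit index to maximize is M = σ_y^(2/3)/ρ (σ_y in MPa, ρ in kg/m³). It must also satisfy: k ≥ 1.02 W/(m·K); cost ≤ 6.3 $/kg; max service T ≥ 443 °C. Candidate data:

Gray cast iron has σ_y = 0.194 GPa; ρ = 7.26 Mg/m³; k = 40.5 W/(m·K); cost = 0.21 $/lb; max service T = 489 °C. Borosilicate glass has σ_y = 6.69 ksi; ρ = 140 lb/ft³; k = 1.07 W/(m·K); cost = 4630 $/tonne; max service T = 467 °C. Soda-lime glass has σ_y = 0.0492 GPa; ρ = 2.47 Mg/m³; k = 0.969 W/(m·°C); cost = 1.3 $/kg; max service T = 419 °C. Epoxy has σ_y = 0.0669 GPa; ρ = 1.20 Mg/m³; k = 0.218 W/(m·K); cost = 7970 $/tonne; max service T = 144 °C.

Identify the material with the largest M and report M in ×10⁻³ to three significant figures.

Screen on constraints: k ≥ 1.02 W/(m·K); cost ≤ 6.3 $/kg; max service T ≥ 443 °C. Survivors: gray cast iron, borosilicate glass.
Normalizing units and computing the index:
  gray cast iron: σ_y = 194.0 MPa, ρ = 7260 kg/m³
  borosilicate glass: σ_y = 46.13 MPa, ρ = 2243 kg/m³
  borosilicate glass: M = 5.74×10⁻³
  gray cast iron: M = 4.62×10⁻³
The maximum is for borosilicate glass.

borosilicate glass, M = 5.74×10⁻³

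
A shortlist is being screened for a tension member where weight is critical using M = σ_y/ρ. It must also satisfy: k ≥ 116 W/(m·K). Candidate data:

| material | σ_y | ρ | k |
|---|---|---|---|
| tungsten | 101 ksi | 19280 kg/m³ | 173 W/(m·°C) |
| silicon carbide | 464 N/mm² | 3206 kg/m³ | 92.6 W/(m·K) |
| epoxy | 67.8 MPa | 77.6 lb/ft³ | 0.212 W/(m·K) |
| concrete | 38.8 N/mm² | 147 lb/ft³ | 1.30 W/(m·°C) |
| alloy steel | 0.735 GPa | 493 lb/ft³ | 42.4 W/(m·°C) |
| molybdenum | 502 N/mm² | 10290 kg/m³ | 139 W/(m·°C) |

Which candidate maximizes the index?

Screen on constraints: k ≥ 116 W/(m·K). Survivors: tungsten, molybdenum.
In SI units:
  tungsten: σ_y = 696.4 MPa, ρ = 19280 kg/m³
  molybdenum: σ_y = 502.0 MPa, ρ = 10290 kg/m³
  molybdenum: M = 48.8 kN·m/kg
  tungsten: M = 36.1 kN·m/kg
The maximum is for molybdenum.

molybdenum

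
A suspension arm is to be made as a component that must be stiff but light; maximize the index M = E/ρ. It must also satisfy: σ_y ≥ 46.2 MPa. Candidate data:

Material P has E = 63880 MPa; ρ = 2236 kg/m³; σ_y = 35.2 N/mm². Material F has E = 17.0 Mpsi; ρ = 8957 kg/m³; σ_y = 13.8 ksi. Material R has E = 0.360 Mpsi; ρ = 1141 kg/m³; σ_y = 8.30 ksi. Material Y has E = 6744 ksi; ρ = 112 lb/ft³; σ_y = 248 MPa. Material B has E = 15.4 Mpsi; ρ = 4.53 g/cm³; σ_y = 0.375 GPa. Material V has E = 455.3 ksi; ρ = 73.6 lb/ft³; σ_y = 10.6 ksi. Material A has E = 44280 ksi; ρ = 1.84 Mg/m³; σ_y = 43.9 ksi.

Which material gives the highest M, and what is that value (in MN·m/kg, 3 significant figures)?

material A, M = 166 MN·m/kg

Screen on constraints: σ_y ≥ 46.2 MPa. Survivors: material F, material R, material Y, material B, material V, material A.
In SI units:
  material F: E = 117.2 GPa, ρ = 8957 kg/m³
  material R: E = 2.482 GPa, ρ = 1141 kg/m³
  material Y: E = 46.50 GPa, ρ = 1794 kg/m³
  material B: E = 106.2 GPa, ρ = 4530 kg/m³
  material V: E = 3.139 GPa, ρ = 1179 kg/m³
  material A: E = 305.3 GPa, ρ = 1840 kg/m³
  material A: M = 166 MN·m/kg
  material Y: M = 25.9 MN·m/kg
  material B: M = 23.4 MN·m/kg
  material F: M = 13.1 MN·m/kg
  material V: M = 2.66 MN·m/kg
  material R: M = 2.18 MN·m/kg
Material A ranks first.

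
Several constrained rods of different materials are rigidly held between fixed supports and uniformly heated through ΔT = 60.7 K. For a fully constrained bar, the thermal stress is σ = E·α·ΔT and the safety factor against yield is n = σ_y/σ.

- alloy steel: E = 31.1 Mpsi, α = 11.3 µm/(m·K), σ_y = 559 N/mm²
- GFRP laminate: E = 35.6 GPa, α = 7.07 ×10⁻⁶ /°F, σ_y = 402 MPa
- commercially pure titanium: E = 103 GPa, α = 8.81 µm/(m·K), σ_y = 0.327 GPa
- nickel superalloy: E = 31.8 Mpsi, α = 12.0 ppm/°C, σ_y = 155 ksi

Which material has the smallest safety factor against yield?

alloy steel

Per material, after unit conversion:
  alloy steel: E = 214.4, α = 11.3, σ_y = 559.0 → σ = 147 MPa, n = 3.80
  GFRP laminate: E = 35.60, α = 12.7, σ_y = 402.0 → σ = 27.5 MPa, n = 14.6
  commercially pure titanium: E = 103.0, α = 8.81, σ_y = 327.0 → σ = 55.1 MPa, n = 5.94
  nickel superalloy: E = 219.3, α = 12.0, σ_y = 1069 → σ = 160 MPa, n = 6.69
Smallest n: alloy steel with n = 3.80.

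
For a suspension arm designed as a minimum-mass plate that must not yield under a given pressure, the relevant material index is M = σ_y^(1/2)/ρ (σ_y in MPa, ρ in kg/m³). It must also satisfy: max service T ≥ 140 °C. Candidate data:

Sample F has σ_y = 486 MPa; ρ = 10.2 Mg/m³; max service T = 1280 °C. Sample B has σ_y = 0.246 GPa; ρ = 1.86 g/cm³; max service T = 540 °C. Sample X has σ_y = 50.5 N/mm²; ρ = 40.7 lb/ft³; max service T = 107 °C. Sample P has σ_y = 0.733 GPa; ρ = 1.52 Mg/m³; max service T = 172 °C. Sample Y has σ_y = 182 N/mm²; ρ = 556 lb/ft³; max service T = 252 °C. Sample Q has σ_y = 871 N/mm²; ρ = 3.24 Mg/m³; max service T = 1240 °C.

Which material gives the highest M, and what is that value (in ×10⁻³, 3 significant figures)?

Screen on constraints: max service T ≥ 140 °C. Survivors: sample F, sample B, sample P, sample Y, sample Q.
In SI units:
  sample F: σ_y = 486.0 MPa, ρ = 10200 kg/m³
  sample B: σ_y = 246.0 MPa, ρ = 1860 kg/m³
  sample P: σ_y = 733.0 MPa, ρ = 1520 kg/m³
  sample Y: σ_y = 182.0 MPa, ρ = 8906 kg/m³
  sample Q: σ_y = 871.0 MPa, ρ = 3240 kg/m³
  sample P: M = 17.8×10⁻³
  sample Q: M = 9.11×10⁻³
  sample B: M = 8.43×10⁻³
  sample F: M = 2.16×10⁻³
  sample Y: M = 1.51×10⁻³
Sample P has the largest M.

sample P, M = 17.8×10⁻³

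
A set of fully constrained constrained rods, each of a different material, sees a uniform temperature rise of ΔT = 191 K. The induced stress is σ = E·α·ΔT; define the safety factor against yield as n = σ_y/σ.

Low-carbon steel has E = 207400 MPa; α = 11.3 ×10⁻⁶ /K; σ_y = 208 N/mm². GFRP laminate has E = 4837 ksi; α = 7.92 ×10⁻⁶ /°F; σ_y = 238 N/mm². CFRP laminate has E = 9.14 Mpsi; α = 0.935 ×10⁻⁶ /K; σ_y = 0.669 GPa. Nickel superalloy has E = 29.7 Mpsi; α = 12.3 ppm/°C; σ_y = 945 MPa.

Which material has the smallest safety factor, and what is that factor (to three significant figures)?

Per material, after unit conversion:
  low-carbon steel: E = 207.4, α = 11.3, σ_y = 208.0 → σ = 448 MPa, n = 0.465
  GFRP laminate: E = 33.35, α = 14.3, σ_y = 238.0 → σ = 90.8 MPa, n = 2.62
  CFRP laminate: E = 63.02, α = 0.935, σ_y = 669.0 → σ = 11.3 MPa, n = 59.4
  nickel superalloy: E = 204.8, α = 12.3, σ_y = 945.0 → σ = 481 MPa, n = 1.96
Smallest n: low-carbon steel with n = 0.465.

low-carbon steel, n = 0.465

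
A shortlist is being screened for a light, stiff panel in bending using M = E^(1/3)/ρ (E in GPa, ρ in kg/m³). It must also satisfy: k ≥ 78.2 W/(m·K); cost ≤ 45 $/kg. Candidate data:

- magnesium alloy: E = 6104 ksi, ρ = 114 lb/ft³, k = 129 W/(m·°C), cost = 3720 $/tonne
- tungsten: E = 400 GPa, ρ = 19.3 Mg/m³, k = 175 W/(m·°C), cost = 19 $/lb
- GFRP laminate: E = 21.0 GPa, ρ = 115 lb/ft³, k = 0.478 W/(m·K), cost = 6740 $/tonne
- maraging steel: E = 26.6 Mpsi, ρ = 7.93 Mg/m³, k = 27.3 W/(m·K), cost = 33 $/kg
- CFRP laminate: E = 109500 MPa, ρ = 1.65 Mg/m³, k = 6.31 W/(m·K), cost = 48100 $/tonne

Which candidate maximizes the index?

magnesium alloy

Screen on constraints: k ≥ 78.2 W/(m·K); cost ≤ 45 $/kg. Survivors: magnesium alloy, tungsten.
Putting every candidate on a common basis:
  magnesium alloy: E = 42.09 GPa, ρ = 1826 kg/m³
  tungsten: E = 400.0 GPa, ρ = 19300 kg/m³
  magnesium alloy: M = 1.90×10⁻³
  tungsten: M = 0.382×10⁻³
Magnesium alloy ranks first.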